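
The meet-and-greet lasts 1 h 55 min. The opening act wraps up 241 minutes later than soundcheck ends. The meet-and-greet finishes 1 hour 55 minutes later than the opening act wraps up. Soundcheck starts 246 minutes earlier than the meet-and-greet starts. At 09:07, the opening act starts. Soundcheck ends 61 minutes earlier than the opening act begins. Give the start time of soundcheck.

08:01

Soundcheck ends at 09:07 − 61 min = 08:06.
The opening act ends at 08:06 + 241 min = 12:07.
The meet-and-greet ends at 12:07 + 115 min = 14:02.
The meet-and-greet starts at 14:02 − 115 min = 12:07.
Soundcheck starts at 12:07 − 246 min = 08:01.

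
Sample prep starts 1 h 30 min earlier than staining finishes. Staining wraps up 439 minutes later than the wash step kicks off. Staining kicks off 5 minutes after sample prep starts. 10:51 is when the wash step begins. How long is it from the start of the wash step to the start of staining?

5 hours 54 minutes

Staining ends at 10:51 + 439 min = 18:10.
Sample prep starts at 18:10 − 90 min = 16:40.
Staining starts at 16:40 + 5 min = 16:45.
From 10:51 to 16:45 is 5 hours 54 minutes.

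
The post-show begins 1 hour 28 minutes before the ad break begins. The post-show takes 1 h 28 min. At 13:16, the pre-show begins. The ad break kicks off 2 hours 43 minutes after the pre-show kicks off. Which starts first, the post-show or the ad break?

The ad break starts at 13:16 + 163 min = 15:59.
The post-show starts at 15:59 − 88 min = 14:31.
The post-show starts at 14:31 and the ad break starts at 15:59, so the post-show is first.

the post-show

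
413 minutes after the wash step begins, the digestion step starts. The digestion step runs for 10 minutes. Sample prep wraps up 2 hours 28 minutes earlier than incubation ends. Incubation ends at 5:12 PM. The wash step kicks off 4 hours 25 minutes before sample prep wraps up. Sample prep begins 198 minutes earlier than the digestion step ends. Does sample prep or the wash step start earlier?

Sample prep ends at 5:12 PM − 148 min = 2:44 PM.
The wash step starts at 2:44 PM − 265 min = 10:19 AM.
The digestion step starts at 10:19 AM + 413 min = 5:12 PM.
The digestion step ends at 5:12 PM + 10 min = 5:22 PM.
Sample prep starts at 5:22 PM − 198 min = 2:04 PM.
Sample prep starts at 2:04 PM and the wash step starts at 10:19 AM, so the wash step is first.

the wash step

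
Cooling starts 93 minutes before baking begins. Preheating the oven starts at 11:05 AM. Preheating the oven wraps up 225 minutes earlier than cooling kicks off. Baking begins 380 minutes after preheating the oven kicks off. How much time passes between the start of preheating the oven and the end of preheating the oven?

Baking starts at 11:05 AM + 380 min = 5:25 PM.
Cooling starts at 5:25 PM − 93 min = 3:52 PM.
Preheating the oven ends at 3:52 PM − 225 min = 12:07 PM.
From 11:05 AM to 12:07 PM is 62 minutes.

62 minutes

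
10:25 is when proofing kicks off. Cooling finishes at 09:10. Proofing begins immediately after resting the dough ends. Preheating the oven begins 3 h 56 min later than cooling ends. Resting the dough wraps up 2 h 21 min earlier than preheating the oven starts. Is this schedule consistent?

Preheating the oven starts at 09:10 + 236 min = 13:06.
Resting the dough ends at 13:06 − 141 min = 10:45.
So proofing starts at 10:45.
But proofing is also said to start at 10:25 — a 20-minute conflict.

No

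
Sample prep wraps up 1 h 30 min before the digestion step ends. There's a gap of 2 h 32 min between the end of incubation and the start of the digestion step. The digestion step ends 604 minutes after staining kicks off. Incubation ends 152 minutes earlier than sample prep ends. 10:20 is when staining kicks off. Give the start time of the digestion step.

The digestion step ends at 10:20 + 604 min = 20:24.
Sample prep ends at 20:24 − 90 min = 18:54.
Incubation ends at 18:54 − 152 min = 16:22.
The digestion step starts at 16:22 + 152 min = 18:54.

18:54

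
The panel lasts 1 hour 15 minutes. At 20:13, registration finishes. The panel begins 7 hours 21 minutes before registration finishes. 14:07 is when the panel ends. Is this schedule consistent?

The panel starts at 20:13 − 441 min = 12:52.
The panel ends at 12:52 + 75 min = 14:07.
That matches the stated 14:07, so the schedule is consistent.

Yes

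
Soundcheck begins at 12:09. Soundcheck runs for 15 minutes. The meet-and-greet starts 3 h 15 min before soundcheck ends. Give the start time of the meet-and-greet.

09:09

Soundcheck ends at 12:09 + 15 min = 12:24.
The meet-and-greet starts at 12:24 − 195 min = 09:09.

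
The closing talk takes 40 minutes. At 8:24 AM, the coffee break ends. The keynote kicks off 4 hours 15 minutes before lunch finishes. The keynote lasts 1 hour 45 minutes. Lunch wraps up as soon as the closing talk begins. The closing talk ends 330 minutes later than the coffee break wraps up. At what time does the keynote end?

The closing talk ends at 8:24 AM + 330 min = 1:54 PM.
The closing talk starts at 1:54 PM − 40 min = 1:14 PM.
So lunch ends at 1:14 PM.
The keynote starts at 1:14 PM − 255 min = 8:59 AM.
The keynote ends at 8:59 AM + 105 min = 10:44 AM.

10:44 AM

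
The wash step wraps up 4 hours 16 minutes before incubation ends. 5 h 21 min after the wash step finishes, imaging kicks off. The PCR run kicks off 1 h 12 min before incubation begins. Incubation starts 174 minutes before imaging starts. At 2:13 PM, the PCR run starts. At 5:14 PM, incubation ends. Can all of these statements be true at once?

Yes

The wash step ends at 5:14 PM − 256 min = 12:58 PM.
Imaging starts at 12:58 PM + 321 min = 6:19 PM.
Incubation starts at 6:19 PM − 174 min = 3:25 PM.
The PCR run starts at 3:25 PM − 72 min = 2:13 PM.
That matches the stated 2:13 PM, so the schedule is consistent.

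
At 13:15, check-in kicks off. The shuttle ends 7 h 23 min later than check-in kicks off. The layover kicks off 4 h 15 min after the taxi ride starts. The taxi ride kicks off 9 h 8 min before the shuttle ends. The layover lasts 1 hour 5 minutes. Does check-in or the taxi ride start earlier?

The shuttle ends at 13:15 + 443 min = 20:38.
The taxi ride starts at 20:38 − 548 min = 11:30.
Check-in starts at 13:15 and the taxi ride starts at 11:30, so the taxi ride is first.

the taxi ride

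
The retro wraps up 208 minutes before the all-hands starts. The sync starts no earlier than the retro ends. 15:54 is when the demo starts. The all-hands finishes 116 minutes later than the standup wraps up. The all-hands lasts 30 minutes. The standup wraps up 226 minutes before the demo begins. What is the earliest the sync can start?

10:06

The standup ends at 15:54 − 226 min = 12:08.
The all-hands ends at 12:08 + 116 min = 14:04.
The all-hands starts at 14:04 − 30 min = 13:34.
The retro ends at 13:34 − 208 min = 10:06.
The sync is bounded by the retro, so the earliest it can start is 10:06.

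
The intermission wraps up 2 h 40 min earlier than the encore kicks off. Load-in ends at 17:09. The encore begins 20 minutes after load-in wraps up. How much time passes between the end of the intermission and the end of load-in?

2 hours 20 minutes

The encore starts at 17:09 + 20 min = 17:29.
The intermission ends at 17:29 − 160 min = 14:49.
From 14:49 to 17:09 is 2 hours 20 minutes.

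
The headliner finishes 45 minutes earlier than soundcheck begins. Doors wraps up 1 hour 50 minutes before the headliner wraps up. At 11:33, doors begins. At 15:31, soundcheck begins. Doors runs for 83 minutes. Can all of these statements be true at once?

Yes

The headliner ends at 15:31 − 45 min = 14:46.
Doors ends at 14:46 − 110 min = 12:56.
Doors starts at 12:56 − 83 min = 11:33.
That matches the stated 11:33, so the schedule is consistent.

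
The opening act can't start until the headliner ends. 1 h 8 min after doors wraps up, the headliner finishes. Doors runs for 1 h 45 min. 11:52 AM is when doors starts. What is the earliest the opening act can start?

2:45 PM

Doors ends at 11:52 AM + 105 min = 1:37 PM.
The headliner ends at 1:37 PM + 68 min = 2:45 PM.
The opening act is bounded by the headliner, so the earliest it can start is 2:45 PM.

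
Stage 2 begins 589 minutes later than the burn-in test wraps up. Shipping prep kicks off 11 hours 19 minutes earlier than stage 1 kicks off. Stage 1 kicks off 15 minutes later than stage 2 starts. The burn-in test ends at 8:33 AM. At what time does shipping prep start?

Stage 2 starts at 8:33 AM + 589 min = 6:22 PM.
Stage 1 starts at 6:22 PM + 15 min = 6:37 PM.
Shipping prep starts at 6:37 PM − 679 min = 7:18 AM.

7:18 AM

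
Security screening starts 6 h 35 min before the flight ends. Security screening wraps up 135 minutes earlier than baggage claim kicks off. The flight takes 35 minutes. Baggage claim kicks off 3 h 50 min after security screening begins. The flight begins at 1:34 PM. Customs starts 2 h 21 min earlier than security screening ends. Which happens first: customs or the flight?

customs

The flight ends at 1:34 PM + 35 min = 2:09 PM.
Security screening starts at 2:09 PM − 395 min = 7:34 AM.
Baggage claim starts at 7:34 AM + 230 min = 11:24 AM.
Security screening ends at 11:24 AM − 135 min = 9:09 AM.
Customs starts at 9:09 AM − 141 min = 6:48 AM.
Customs starts at 6:48 AM and the flight starts at 1:34 PM, so customs is first.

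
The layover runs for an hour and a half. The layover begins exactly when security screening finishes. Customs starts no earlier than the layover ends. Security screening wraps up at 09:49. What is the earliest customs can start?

The layover starts at 09:49.
The layover ends at 09:49 + 90 min = 11:19.
Customs is bounded by the layover, so the earliest it can start is 11:19.

11:19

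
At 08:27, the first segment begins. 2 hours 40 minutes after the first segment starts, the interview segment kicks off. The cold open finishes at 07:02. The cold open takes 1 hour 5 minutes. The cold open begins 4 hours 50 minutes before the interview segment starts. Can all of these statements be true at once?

The interview segment starts at 08:27 + 160 min = 11:07.
The cold open starts at 11:07 − 290 min = 06:17.
The cold open ends at 06:17 + 65 min = 07:22.
But the cold open is also said to end at 07:02 — a 20-minute conflict.

No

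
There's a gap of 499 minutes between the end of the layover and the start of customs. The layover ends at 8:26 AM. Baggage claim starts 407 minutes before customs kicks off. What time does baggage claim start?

Customs starts at 8:26 AM + 499 min = 4:45 PM.
Baggage claim starts at 4:45 PM − 407 min = 9:58 AM.

9:58 AM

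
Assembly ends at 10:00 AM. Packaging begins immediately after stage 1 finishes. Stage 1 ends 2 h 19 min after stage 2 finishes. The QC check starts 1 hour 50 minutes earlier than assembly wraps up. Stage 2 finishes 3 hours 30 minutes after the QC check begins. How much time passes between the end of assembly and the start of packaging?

3 hours 59 minutes

The QC check starts at 10:00 AM − 110 min = 8:10 AM.
Stage 2 ends at 8:10 AM + 210 min = 11:40 AM.
Stage 1 ends at 11:40 AM + 139 min = 1:59 PM.
So packaging starts at 1:59 PM.
From 10:00 AM to 1:59 PM is 3 hours 59 minutes.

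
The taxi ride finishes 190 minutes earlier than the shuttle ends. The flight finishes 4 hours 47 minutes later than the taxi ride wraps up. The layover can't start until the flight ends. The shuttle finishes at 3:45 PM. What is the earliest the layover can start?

5:22 PM

The taxi ride ends at 3:45 PM − 190 min = 12:35 PM.
The flight ends at 12:35 PM + 287 min = 5:22 PM.
The layover is bounded by the flight, so the earliest it can start is 5:22 PM.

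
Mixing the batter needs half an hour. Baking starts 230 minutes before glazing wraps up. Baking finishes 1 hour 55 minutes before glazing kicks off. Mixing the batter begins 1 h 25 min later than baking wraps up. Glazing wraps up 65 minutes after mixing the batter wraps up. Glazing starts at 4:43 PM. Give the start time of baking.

1:58 PM

Baking ends at 4:43 PM − 115 min = 2:48 PM.
Mixing the batter starts at 2:48 PM + 85 min = 4:13 PM.
Mixing the batter ends at 4:13 PM + 30 min = 4:43 PM.
Glazing ends at 4:43 PM + 65 min = 5:48 PM.
Baking starts at 5:48 PM − 230 min = 1:58 PM.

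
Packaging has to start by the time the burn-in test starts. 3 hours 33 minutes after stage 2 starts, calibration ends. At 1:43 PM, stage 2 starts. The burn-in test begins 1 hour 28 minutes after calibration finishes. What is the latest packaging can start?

Calibration ends at 1:43 PM + 213 min = 5:16 PM.
The burn-in test starts at 5:16 PM + 88 min = 6:44 PM.
Packaging is bounded by the burn-in test, so the latest it can start is 6:44 PM.

6:44 PM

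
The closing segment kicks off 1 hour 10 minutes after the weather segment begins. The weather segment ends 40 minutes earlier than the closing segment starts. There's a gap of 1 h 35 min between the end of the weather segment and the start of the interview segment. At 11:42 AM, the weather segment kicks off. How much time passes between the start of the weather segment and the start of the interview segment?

The closing segment starts at 11:42 AM + 70 min = 12:52 PM.
The weather segment ends at 12:52 PM − 40 min = 12:12 PM.
The interview segment starts at 12:12 PM + 95 min = 1:47 PM.
From 11:42 AM to 1:47 PM is 2 hours 5 minutes.

2 hours 5 minutes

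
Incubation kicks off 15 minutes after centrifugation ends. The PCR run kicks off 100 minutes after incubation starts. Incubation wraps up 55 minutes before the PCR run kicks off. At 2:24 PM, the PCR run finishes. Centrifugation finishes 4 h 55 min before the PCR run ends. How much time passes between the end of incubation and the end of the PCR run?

Centrifugation ends at 2:24 PM − 295 min = 9:29 AM.
Incubation starts at 9:29 AM + 15 min = 9:44 AM.
The PCR run starts at 9:44 AM + 100 min = 11:24 AM.
Incubation ends at 11:24 AM − 55 min = 10:29 AM.
From 10:29 AM to 2:24 PM is 235 minutes.

235 minutes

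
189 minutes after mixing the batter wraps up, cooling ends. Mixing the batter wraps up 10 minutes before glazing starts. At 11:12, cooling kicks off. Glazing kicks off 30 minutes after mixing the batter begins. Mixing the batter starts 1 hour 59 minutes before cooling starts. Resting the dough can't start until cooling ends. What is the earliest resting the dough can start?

Mixing the batter starts at 11:12 − 119 min = 09:13.
Glazing starts at 09:13 + 30 min = 09:43.
Mixing the batter ends at 09:43 − 10 min = 09:33.
Cooling ends at 09:33 + 189 min = 12:42.
Resting the dough is bounded by cooling, so the earliest it can start is 12:42.

12:42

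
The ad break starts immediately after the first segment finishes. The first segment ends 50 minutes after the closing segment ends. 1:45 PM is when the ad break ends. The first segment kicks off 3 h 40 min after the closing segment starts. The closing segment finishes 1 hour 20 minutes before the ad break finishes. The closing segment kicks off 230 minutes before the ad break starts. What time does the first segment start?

1:05 PM

The closing segment ends at 1:45 PM − 80 min = 12:25 PM.
The first segment ends at 12:25 PM + 50 min = 1:15 PM.
So the ad break starts at 1:15 PM.
The closing segment starts at 1:15 PM − 230 min = 9:25 AM.
The first segment starts at 9:25 AM + 220 min = 1:05 PM.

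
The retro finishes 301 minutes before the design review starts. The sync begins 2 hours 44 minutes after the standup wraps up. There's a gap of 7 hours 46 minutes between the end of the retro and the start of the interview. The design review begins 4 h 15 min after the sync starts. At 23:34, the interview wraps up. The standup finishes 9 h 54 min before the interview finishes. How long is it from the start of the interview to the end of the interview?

The standup ends at 23:34 − 594 min = 13:40.
The sync starts at 13:40 + 164 min = 16:24.
The design review starts at 16:24 + 255 min = 20:39.
The retro ends at 20:39 − 301 min = 15:38.
The interview starts at 15:38 + 466 min = 23:24.
From 23:24 to 23:34 is 10 minutes.

10 minutes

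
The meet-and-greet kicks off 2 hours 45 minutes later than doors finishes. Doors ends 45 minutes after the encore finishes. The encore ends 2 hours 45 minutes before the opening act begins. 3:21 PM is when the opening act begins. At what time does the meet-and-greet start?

4:06 PM

The encore ends at 3:21 PM − 165 min = 12:36 PM.
Doors ends at 12:36 PM + 45 min = 1:21 PM.
The meet-and-greet starts at 1:21 PM + 165 min = 4:06 PM.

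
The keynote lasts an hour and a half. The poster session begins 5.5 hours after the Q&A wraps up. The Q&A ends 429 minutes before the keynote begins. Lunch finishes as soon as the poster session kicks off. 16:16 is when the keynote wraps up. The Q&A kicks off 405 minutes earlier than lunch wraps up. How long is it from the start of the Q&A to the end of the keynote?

The keynote starts at 16:16 − 90 min = 14:46.
The Q&A ends at 14:46 − 429 min = 07:37.
The poster session starts at 07:37 + 330 min = 13:07.
So lunch ends at 13:07.
The Q&A starts at 13:07 − 405 min = 06:22.
From 06:22 to 16:16 is 9 h 54 min.

9 h 54 min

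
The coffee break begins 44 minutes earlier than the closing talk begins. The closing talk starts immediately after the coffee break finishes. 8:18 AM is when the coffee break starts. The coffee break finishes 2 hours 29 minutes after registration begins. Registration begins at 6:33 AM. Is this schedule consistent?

Yes

The coffee break ends at 6:33 AM + 149 min = 9:02 AM.
So the closing talk starts at 9:02 AM.
The coffee break starts at 9:02 AM − 44 min = 8:18 AM.
That matches the stated 8:18 AM, so the schedule is consistent.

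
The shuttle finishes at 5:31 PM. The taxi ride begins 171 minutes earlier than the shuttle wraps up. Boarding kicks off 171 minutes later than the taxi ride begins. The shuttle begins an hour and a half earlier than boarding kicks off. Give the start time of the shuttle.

The taxi ride starts at 5:31 PM − 171 min = 2:40 PM.
Boarding starts at 2:40 PM + 171 min = 5:31 PM.
The shuttle starts at 5:31 PM − 90 min = 4:01 PM.

4:01 PM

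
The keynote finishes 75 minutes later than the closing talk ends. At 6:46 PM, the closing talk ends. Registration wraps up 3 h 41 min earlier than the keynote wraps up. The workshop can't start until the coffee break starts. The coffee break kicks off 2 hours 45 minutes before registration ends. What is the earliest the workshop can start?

The keynote ends at 6:46 PM + 75 min = 8:01 PM.
Registration ends at 8:01 PM − 221 min = 4:20 PM.
The coffee break starts at 4:20 PM − 165 min = 1:35 PM.
The workshop is bounded by the coffee break, so the earliest it can start is 1:35 PM.

1:35 PM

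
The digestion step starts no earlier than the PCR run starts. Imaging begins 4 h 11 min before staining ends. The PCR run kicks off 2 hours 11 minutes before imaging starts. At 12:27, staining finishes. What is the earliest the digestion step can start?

06:05

Imaging starts at 12:27 − 251 min = 08:16.
The PCR run starts at 08:16 − 131 min = 06:05.
The digestion step is bounded by the PCR run, so the earliest it can start is 06:05.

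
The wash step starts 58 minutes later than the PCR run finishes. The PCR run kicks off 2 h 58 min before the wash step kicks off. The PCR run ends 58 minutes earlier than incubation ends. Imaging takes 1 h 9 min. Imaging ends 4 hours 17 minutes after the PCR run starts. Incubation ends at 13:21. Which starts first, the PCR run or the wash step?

The PCR run ends at 13:21 − 58 min = 12:23.
The wash step starts at 12:23 + 58 min = 13:21.
The PCR run starts at 13:21 − 178 min = 10:23.
The PCR run starts at 10:23 and the wash step starts at 13:21, so the PCR run is first.

the PCR run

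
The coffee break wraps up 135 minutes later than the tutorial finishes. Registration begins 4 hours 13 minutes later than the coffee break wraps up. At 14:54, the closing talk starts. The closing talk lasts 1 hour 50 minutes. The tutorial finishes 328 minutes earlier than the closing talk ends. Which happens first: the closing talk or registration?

the closing talk

The closing talk ends at 14:54 + 110 min = 16:44.
The tutorial ends at 16:44 − 328 min = 11:16.
The coffee break ends at 11:16 + 135 min = 13:31.
Registration starts at 13:31 + 253 min = 17:44.
The closing talk starts at 14:54 and registration starts at 17:44, so the closing talk is first.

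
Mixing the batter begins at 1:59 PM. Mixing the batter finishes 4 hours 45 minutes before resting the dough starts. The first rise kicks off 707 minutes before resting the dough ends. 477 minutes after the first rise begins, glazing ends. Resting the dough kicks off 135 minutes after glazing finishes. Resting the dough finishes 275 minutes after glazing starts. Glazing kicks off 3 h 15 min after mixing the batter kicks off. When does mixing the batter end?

3:29 PM

Glazing starts at 1:59 PM + 195 min = 5:14 PM.
Resting the dough ends at 5:14 PM + 275 min = 9:49 PM.
The first rise starts at 9:49 PM − 707 min = 10:02 AM.
Glazing ends at 10:02 AM + 477 min = 5:59 PM.
Resting the dough starts at 5:59 PM + 135 min = 8:14 PM.
Mixing the batter ends at 8:14 PM − 285 min = 3:29 PM.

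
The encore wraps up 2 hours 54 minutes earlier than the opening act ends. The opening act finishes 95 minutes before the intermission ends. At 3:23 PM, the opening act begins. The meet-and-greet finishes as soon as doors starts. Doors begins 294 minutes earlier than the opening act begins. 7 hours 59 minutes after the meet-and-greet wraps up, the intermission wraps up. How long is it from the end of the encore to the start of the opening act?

Doors starts at 3:23 PM − 294 min = 10:29 AM.
So the meet-and-greet ends at 10:29 AM.
The intermission ends at 10:29 AM + 479 min = 6:28 PM.
The opening act ends at 6:28 PM − 95 min = 4:53 PM.
The encore ends at 4:53 PM − 174 min = 1:59 PM.
From 1:59 PM to 3:23 PM is 84 minutes.

84 minutes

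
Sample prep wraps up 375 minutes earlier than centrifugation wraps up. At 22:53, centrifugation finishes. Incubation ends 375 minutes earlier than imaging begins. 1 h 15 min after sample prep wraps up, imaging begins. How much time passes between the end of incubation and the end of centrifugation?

Sample prep ends at 22:53 − 375 min = 16:38.
Imaging starts at 16:38 + 75 min = 17:53.
Incubation ends at 17:53 − 375 min = 11:38.
From 11:38 to 22:53 is 11 hours 15 minutes.

11 hours 15 minutes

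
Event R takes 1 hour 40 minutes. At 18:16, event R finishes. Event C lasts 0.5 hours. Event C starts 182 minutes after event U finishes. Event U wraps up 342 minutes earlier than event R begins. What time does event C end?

14:26

Event R starts at 18:16 − 100 min = 16:36.
Event U ends at 16:36 − 342 min = 10:54.
Event C starts at 10:54 + 182 min = 13:56.
Event C ends at 13:56 + 30 min = 14:26.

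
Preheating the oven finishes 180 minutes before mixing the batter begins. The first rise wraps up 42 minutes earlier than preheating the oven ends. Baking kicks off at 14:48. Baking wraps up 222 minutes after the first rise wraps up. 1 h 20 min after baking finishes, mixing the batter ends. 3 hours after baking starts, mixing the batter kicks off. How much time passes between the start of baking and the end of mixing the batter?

260 minutes

Mixing the batter starts at 14:48 + 180 min = 17:48.
Preheating the oven ends at 17:48 − 180 min = 14:48.
The first rise ends at 14:48 − 42 min = 14:06.
Baking ends at 14:06 + 222 min = 17:48.
Mixing the batter ends at 17:48 + 80 min = 19:08.
From 14:48 to 19:08 is 260 minutes.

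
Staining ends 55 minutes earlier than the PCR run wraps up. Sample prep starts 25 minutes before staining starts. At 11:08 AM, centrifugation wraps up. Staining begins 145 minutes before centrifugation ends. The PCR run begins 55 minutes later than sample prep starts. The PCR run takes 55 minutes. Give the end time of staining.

Staining starts at 11:08 AM − 145 min = 8:43 AM.
Sample prep starts at 8:43 AM − 25 min = 8:18 AM.
The PCR run starts at 8:18 AM + 55 min = 9:13 AM.
The PCR run ends at 9:13 AM + 55 min = 10:08 AM.
Staining ends at 10:08 AM − 55 min = 9:13 AM.

9:13 AM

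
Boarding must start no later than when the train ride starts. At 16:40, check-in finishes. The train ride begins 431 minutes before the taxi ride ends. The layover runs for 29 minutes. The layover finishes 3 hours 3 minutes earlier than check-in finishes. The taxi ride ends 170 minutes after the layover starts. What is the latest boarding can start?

The layover ends at 16:40 − 183 min = 13:37.
The layover starts at 13:37 − 29 min = 13:08.
The taxi ride ends at 13:08 + 170 min = 15:58.
The train ride starts at 15:58 − 431 min = 08:47.
Boarding is bounded by the train ride, so the latest it can start is 08:47.

08:47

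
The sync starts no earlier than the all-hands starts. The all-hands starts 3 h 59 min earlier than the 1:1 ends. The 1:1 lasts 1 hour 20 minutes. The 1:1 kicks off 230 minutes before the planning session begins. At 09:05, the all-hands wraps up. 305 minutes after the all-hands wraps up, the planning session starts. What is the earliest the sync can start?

07:41

The planning session starts at 09:05 + 305 min = 14:10.
The 1:1 starts at 14:10 − 230 min = 10:20.
The 1:1 ends at 10:20 + 80 min = 11:40.
The all-hands starts at 11:40 − 239 min = 07:41.
The sync is bounded by the all-hands, so the earliest it can start is 07:41.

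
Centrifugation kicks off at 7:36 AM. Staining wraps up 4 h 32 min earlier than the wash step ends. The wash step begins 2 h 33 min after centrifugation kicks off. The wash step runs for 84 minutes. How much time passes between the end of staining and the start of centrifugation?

The wash step starts at 7:36 AM + 153 min = 10:09 AM.
The wash step ends at 10:09 AM + 84 min = 11:33 AM.
Staining ends at 11:33 AM − 272 min = 7:01 AM.
From 7:01 AM to 7:36 AM is 35 minutes.

35 minutes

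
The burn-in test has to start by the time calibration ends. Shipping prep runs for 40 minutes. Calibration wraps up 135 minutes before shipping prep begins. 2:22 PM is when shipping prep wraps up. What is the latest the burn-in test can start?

11:27 AM

Shipping prep starts at 2:22 PM − 40 min = 1:42 PM.
Calibration ends at 1:42 PM − 135 min = 11:27 AM.
The burn-in test is bounded by calibration, so the latest it can start is 11:27 AM.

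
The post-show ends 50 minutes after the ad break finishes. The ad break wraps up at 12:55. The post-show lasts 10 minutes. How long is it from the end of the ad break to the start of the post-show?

The post-show ends at 12:55 + 50 min = 13:45.
The post-show starts at 13:45 − 10 min = 13:35.
From 12:55 to 13:35 is 40 minutes.

40 minutes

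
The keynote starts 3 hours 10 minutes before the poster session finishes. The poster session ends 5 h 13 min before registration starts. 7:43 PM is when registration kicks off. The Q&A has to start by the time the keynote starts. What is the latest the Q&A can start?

11:20 AM

The poster session ends at 7:43 PM − 313 min = 2:30 PM.
The keynote starts at 2:30 PM − 190 min = 11:20 AM.
The Q&A is bounded by the keynote, so the latest it can start is 11:20 AM.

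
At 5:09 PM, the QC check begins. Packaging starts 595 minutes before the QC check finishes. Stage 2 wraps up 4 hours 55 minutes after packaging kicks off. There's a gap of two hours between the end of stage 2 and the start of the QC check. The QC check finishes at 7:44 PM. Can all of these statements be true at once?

Packaging starts at 7:44 PM − 595 min = 9:49 AM.
Stage 2 ends at 9:49 AM + 295 min = 2:44 PM.
The QC check starts at 2:44 PM + 120 min = 4:44 PM.
But the QC check is also said to start at 5:09 PM — a 25-minute conflict.

No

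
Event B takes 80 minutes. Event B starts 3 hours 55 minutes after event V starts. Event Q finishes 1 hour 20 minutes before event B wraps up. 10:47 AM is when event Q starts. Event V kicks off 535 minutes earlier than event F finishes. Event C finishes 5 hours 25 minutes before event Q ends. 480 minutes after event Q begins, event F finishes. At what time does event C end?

Event F ends at 10:47 AM + 480 min = 6:47 PM.
Event V starts at 6:47 PM − 535 min = 9:52 AM.
Event B starts at 9:52 AM + 235 min = 1:47 PM.
Event B ends at 1:47 PM + 80 min = 3:07 PM.
Event Q ends at 3:07 PM − 80 min = 1:47 PM.
Event C ends at 1:47 PM − 325 min = 8:22 AM.

8:22 AM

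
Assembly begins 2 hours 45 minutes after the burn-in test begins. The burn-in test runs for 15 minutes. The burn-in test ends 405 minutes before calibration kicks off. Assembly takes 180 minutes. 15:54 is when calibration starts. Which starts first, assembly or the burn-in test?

the burn-in test

The burn-in test ends at 15:54 − 405 min = 09:09.
The burn-in test starts at 09:09 − 15 min = 08:54.
Assembly starts at 08:54 + 165 min = 11:39.
Assembly starts at 11:39 and the burn-in test starts at 08:54, so the burn-in test is first.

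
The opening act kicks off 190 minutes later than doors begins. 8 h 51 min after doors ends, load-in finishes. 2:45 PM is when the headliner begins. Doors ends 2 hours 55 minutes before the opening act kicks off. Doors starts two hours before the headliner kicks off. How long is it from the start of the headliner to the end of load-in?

7 h 6 min

Doors starts at 2:45 PM − 120 min = 12:45 PM.
The opening act starts at 12:45 PM + 190 min = 3:55 PM.
Doors ends at 3:55 PM − 175 min = 1:00 PM.
Load-in ends at 1:00 PM + 531 min = 9:51 PM.
From 2:45 PM to 9:51 PM is 7 h 6 min.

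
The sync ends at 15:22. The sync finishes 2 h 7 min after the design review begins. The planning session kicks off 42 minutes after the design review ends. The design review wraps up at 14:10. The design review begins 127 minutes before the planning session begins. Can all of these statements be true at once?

No

The planning session starts at 14:10 + 42 min = 14:52.
The design review starts at 14:52 − 127 min = 12:45.
The sync ends at 12:45 + 127 min = 14:52.
But the sync is also said to end at 15:22 — a 30-minute conflict.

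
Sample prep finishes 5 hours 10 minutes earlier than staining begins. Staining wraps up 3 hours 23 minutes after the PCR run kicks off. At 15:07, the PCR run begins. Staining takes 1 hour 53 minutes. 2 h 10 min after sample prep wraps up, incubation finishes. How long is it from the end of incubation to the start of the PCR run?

Staining ends at 15:07 + 203 min = 18:30.
Staining starts at 18:30 − 113 min = 16:37.
Sample prep ends at 16:37 − 310 min = 11:27.
Incubation ends at 11:27 + 130 min = 13:37.
From 13:37 to 15:07 is 1 h 30 min.

1 h 30 min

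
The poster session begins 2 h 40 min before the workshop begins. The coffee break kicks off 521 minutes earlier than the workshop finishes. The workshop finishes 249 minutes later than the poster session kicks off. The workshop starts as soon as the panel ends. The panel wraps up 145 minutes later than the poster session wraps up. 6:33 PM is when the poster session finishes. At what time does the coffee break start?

1:46 PM

The panel ends at 6:33 PM + 145 min = 8:58 PM.
So the workshop starts at 8:58 PM.
The poster session starts at 8:58 PM − 160 min = 6:18 PM.
The workshop ends at 6:18 PM + 249 min = 10:27 PM.
The coffee break starts at 10:27 PM − 521 min = 1:46 PM.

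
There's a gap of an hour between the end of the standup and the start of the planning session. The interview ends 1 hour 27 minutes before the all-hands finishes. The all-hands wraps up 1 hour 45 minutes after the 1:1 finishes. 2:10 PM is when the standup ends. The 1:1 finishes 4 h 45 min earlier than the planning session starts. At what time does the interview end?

The planning session starts at 2:10 PM + 60 min = 3:10 PM.
The 1:1 ends at 3:10 PM − 285 min = 10:25 AM.
The all-hands ends at 10:25 AM + 105 min = 12:10 PM.
The interview ends at 12:10 PM − 87 min = 10:43 AM.

10:43 AM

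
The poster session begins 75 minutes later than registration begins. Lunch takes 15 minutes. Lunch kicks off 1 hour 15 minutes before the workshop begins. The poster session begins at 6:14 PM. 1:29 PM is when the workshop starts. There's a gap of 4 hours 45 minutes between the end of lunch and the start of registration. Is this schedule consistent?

Lunch starts at 1:29 PM − 75 min = 12:14 PM.
Lunch ends at 12:14 PM + 15 min = 12:29 PM.
Registration starts at 12:29 PM + 285 min = 5:14 PM.
The poster session starts at 5:14 PM + 75 min = 6:29 PM.
But the poster session is also said to start at 6:14 PM — a 15-minute conflict.

No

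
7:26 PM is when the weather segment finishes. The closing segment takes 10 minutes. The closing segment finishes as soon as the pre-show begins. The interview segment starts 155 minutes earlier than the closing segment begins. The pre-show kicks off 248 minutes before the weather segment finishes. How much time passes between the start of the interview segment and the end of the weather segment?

6 h 53 min

The pre-show starts at 7:26 PM − 248 min = 3:18 PM.
So the closing segment ends at 3:18 PM.
The closing segment starts at 3:18 PM − 10 min = 3:08 PM.
The interview segment starts at 3:08 PM − 155 min = 12:33 PM.
From 12:33 PM to 7:26 PM is 6 h 53 min.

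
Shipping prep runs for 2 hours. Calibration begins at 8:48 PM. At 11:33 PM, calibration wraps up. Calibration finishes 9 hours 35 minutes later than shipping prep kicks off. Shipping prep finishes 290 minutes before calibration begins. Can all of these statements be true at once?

Yes

Shipping prep ends at 8:48 PM − 290 min = 3:58 PM.
Shipping prep starts at 3:58 PM − 120 min = 1:58 PM.
Calibration ends at 1:58 PM + 575 min = 11:33 PM.
That matches the stated 11:33 PM, so the schedule is consistent.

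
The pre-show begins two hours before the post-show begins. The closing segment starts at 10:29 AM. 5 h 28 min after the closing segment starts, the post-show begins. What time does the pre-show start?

1:57 PM

The post-show starts at 10:29 AM + 328 min = 3:57 PM.
The pre-show starts at 3:57 PM − 120 min = 1:57 PM.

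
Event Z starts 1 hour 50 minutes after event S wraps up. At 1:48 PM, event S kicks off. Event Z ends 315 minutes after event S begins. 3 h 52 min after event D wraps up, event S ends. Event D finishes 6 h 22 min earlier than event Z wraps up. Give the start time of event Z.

Event Z ends at 1:48 PM + 315 min = 7:03 PM.
Event D ends at 7:03 PM − 382 min = 12:41 PM.
Event S ends at 12:41 PM + 232 min = 4:33 PM.
Event Z starts at 4:33 PM + 110 min = 6:23 PM.

6:23 PM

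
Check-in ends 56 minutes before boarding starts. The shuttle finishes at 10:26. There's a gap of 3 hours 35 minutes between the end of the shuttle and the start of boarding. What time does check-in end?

Boarding starts at 10:26 + 215 min = 14:01.
Check-in ends at 14:01 − 56 min = 13:05.

13:05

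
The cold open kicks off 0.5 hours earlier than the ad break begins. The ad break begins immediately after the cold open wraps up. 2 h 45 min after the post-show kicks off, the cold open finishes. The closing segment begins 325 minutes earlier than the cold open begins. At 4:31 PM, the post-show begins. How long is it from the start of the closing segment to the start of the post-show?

3 h 10 min

The cold open ends at 4:31 PM + 165 min = 7:16 PM.
So the ad break starts at 7:16 PM.
The cold open starts at 7:16 PM − 30 min = 6:46 PM.
The closing segment starts at 6:46 PM − 325 min = 1:21 PM.
From 1:21 PM to 4:31 PM is 3 h 10 min.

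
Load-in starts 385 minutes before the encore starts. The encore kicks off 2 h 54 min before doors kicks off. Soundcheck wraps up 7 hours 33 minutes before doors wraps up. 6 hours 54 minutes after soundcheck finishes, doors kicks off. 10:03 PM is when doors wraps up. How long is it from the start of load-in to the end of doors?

9 hours 58 minutes

Soundcheck ends at 10:03 PM − 453 min = 2:30 PM.
Doors starts at 2:30 PM + 414 min = 9:24 PM.
The encore starts at 9:24 PM − 174 min = 6:30 PM.
Load-in starts at 6:30 PM − 385 min = 12:05 PM.
From 12:05 PM to 10:03 PM is 9 hours 58 minutes.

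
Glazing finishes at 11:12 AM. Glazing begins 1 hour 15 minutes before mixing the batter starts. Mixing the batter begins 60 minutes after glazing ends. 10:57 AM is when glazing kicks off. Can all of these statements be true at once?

Yes

Mixing the batter starts at 11:12 AM + 60 min = 12:12 PM.
Glazing starts at 12:12 PM − 75 min = 10:57 AM.
That matches the stated 10:57 AM, so the schedule is consistent.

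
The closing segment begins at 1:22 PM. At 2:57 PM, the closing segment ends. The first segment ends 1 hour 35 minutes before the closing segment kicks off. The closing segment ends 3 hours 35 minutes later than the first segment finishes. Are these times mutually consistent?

The first segment ends at 1:22 PM − 95 min = 11:47 AM.
The closing segment ends at 11:47 AM + 215 min = 3:22 PM.
But the closing segment is also said to end at 2:57 PM — a 25-minute conflict.

No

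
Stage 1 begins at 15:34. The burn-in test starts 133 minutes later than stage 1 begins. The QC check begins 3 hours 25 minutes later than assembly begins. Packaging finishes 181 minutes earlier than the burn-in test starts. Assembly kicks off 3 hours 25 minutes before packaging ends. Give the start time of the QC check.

The burn-in test starts at 15:34 + 133 min = 17:47.
Packaging ends at 17:47 − 181 min = 14:46.
Assembly starts at 14:46 − 205 min = 11:21.
The QC check starts at 11:21 + 205 min = 14:46.

14:46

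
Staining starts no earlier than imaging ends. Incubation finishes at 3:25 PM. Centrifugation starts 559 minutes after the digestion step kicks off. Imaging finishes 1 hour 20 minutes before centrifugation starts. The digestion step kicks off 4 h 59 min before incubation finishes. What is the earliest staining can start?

The digestion step starts at 3:25 PM − 299 min = 10:26 AM.
Centrifugation starts at 10:26 AM + 559 min = 7:45 PM.
Imaging ends at 7:45 PM − 80 min = 6:25 PM.
Staining is bounded by imaging, so the earliest it can start is 6:25 PM.

6:25 PM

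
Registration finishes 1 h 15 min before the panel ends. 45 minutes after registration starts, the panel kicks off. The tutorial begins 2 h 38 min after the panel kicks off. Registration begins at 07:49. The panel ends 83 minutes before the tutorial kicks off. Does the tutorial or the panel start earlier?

The panel starts at 07:49 + 45 min = 08:34.
The tutorial starts at 08:34 + 158 min = 11:12.
The tutorial starts at 11:12 and the panel starts at 08:34, so the panel is first.

the panel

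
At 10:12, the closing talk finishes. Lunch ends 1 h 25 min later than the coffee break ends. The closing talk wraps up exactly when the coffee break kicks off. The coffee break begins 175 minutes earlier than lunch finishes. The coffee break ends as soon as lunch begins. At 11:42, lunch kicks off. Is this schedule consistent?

The coffee break ends at 11:42.
Lunch ends at 11:42 + 85 min = 13:07.
The coffee break starts at 13:07 − 175 min = 10:12.
So the closing talk ends at 10:12.
That matches the stated 10:12, so the schedule is consistent.

Yes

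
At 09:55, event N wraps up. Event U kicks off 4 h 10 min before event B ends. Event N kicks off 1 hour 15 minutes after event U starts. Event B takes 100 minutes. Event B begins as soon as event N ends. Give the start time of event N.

Event B starts at 09:55.
Event B ends at 09:55 + 100 min = 11:35.
Event U starts at 11:35 − 250 min = 07:25.
Event N starts at 07:25 + 75 min = 08:40.

08:40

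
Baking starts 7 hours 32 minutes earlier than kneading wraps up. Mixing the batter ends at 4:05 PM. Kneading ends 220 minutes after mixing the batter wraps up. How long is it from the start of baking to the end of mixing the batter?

Kneading ends at 4:05 PM + 220 min = 7:45 PM.
Baking starts at 7:45 PM − 452 min = 12:13 PM.
From 12:13 PM to 4:05 PM is 232 minutes.

232 minutes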